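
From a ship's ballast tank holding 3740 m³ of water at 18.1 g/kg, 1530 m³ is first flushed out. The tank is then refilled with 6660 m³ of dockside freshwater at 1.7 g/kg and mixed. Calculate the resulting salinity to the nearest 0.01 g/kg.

5.79 g/kg

Remaining after removal: 2,210 m³ at 18.1 g/kg (salt = 40,001)
After addition: salt = 40,001 + 6,660×1.7 = 51,323; volume = 8,870 m³
S = 51,323 / 8,870 = 5.7861 g/kg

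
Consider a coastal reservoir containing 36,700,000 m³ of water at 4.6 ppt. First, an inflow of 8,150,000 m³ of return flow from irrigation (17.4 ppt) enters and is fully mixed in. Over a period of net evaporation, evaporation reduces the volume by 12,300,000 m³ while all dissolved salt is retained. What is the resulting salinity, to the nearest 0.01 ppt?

9.54 ppt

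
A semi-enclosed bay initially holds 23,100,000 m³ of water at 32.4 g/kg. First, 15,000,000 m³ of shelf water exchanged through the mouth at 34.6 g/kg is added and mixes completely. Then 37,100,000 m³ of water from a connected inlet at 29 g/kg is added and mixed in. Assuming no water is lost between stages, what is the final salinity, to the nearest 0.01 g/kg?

31.16 g/kg

By conservation of dissolved salt,
Initial salt = 23,100,000×32.4 = 748,440,000
After stage 1: salt = 748,440,000 + 15,000,000×34.6 = 1,267,440,000; volume = 38,100,000 m³; S = 33.266 g/kg
After stage 2: salt = 1,267,440,000 + 37,100,000×29 = 2,343,340,000; volume = 75,200,000 m³
S = 2,343,340,000 / 75,200,000 = 31.1614 g/kg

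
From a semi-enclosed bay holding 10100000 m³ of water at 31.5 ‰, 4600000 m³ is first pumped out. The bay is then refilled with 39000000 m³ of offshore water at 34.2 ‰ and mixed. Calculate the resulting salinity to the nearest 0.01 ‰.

Remaining after removal: 5,500,000 m³ at 31.5 ‰ (salt = 173,250,000)
After addition: salt = 173,250,000 + 39,000,000×34.2 = 1,507,050,000; volume = 44,500,000 m³
S = 1,507,050,000 / 44,500,000 = 33.8663 ‰

33.87 ‰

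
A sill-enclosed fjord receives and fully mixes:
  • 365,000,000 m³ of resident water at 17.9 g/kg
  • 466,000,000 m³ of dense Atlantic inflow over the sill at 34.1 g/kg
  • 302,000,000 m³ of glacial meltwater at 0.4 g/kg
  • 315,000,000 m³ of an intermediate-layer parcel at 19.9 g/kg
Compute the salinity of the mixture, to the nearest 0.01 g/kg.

19.90 g/kg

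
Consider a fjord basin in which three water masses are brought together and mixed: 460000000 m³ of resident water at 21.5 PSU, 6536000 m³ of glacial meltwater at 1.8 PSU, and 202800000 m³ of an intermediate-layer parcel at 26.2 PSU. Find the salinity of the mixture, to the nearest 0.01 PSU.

22.73 PSU

Weighted by volume,
salt = 460,000,000×21.5 + 6,536,000×1.8 + 202,800,000×26.2 = 9,890,000,000 + 11,764,800 + 5,313,360,000 = 15,215,124,800
volume = 460,000,000 + 6,536,000 + 202,800,000 = 669,336,000 m³
S = 15,215,124,800 / 669,336,000 = 22.7317 PSU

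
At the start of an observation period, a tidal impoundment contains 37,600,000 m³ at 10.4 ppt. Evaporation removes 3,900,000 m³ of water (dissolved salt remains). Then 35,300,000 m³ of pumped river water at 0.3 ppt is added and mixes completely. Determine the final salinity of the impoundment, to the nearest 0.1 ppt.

5.8 ppt

After evaporation: salt = 37,600,000×10.4 = 391,040,000; volume = 37,600,000 − 3,900,000 = 33,700,000 m³
After mixing: salt = 391,040,000 + 35,300,000×0.3 = 401,630,000; volume = 33,700,000 + 35,300,000 = 69,000,000 m³
S = 401,630,000 / 69,000,000 = 5.8207 ppt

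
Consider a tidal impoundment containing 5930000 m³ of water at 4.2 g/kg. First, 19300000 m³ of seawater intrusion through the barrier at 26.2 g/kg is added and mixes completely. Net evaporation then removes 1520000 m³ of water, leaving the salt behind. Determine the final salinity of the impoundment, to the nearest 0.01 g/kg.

After mixing: salt = 5,930,000×4.2 + 19,300,000×26.2 = 530,566,000; volume = 25,230,000 m³
After evaporation: salt unchanged = 530,566,000; volume = 25,230,000 − 1,520,000 = 23,710,000 m³
S = 530,566,000 / 23,710,000 = 22.3773 g/kg

22.38 g/kg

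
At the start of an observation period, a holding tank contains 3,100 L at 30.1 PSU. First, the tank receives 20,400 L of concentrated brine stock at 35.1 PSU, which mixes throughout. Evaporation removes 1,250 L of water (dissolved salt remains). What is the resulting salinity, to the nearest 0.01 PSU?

After mixing: salt = 3,100×30.1 + 20,400×35.1 = 809,350; volume = 23,500 L
After evaporation: salt unchanged = 809,350; volume = 23,500 − 1,250 = 22,250 L
S = 809,350 / 22,250 = 36.3753 PSU

36.38 PSU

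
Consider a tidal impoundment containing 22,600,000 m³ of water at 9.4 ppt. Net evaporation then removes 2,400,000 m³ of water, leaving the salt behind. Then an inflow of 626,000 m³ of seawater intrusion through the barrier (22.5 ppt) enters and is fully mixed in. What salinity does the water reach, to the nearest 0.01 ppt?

After evaporation: salt = 22,600,000×9.4 = 212,440,000; volume = 22,600,000 − 2,400,000 = 20,200,000 m³
After mixing: salt = 212,440,000 + 626,000×22.5 = 226,525,000; volume = 20,200,000 + 626,000 = 20,826,000 m³
S = 226,525,000 / 20,826,000 = 10.877 ppt

10.88 ppt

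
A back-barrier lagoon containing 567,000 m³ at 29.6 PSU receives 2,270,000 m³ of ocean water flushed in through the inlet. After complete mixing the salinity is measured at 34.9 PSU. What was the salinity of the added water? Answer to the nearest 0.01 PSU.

36.22 PSU

Salt balance: 567,000×29.6 + 2,270,000×S = 2,837,000×34.9
16,783,200 + 2,270,000·S = 99,011,300
S = (99,011,300 − 16,783,200) / 2,270,000 = 36.2238 PSU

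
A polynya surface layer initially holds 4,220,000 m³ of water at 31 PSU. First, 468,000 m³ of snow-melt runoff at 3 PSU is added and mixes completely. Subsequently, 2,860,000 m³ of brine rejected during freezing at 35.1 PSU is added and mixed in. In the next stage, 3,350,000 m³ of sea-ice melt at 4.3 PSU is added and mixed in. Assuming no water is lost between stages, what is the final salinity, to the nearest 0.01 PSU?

Conserving salt mass:
Initial salt = 4,220,000×31 = 130,820,000
After stage 1: salt = 130,820,000 + 468,000×3 = 132,224,000; volume = 4,688,000 m³; S = 28.205 PSU
After stage 2: salt = 132,224,000 + 2,860,000×35.1 = 232,610,000; volume = 7,548,000 m³; S = 30.817 PSU
After stage 3: salt = 232,610,000 + 3,350,000×4.3 = 247,015,000; volume = 10,898,000 m³
S = 247,015,000 / 10,898,000 = 22.6661 PSU

22.67 PSU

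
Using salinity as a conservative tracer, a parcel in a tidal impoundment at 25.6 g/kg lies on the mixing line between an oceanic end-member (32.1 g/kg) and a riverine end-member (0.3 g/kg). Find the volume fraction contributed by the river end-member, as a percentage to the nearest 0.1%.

20.4%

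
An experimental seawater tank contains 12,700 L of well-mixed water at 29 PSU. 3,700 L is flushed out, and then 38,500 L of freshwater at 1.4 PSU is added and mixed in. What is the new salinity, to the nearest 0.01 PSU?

6.63 PSU

Remaining after removal: 9,000 L at 29 PSU (salt = 261,000)
After addition: salt = 261,000 + 38,500×1.4 = 314,900; volume = 47,500 L
S = 314,900 / 47,500 = 6.6295 PSU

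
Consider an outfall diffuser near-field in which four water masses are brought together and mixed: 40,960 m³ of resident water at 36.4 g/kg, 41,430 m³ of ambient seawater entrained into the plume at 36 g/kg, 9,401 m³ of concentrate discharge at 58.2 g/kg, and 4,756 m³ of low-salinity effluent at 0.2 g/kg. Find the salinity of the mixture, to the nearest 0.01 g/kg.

36.57 g/kg

Weighted by volume,
salt = 40,960×36.4 + 41,430×36 + 9,401×58.2 + 4,756×0.2 = 1,490,944 + 1,491,480 + 547,138.2 + 951.2 = 3,530,513.4
volume = 40,960 + 41,430 + 9,401 + 4,756 = 96,547 m³
S = 3,530,513.4 / 96,547 = 36.5678 g/kg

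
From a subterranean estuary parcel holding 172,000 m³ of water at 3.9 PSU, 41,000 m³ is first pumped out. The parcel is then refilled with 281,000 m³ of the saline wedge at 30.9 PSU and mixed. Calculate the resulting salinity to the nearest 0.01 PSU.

22.32 PSU

Remaining after removal: 131,000 m³ at 3.9 PSU (salt = 510,900)
After addition: salt = 510,900 + 281,000×30.9 = 9,193,800; volume = 412,000 m³
S = 9,193,800 / 412,000 = 22.315 PSU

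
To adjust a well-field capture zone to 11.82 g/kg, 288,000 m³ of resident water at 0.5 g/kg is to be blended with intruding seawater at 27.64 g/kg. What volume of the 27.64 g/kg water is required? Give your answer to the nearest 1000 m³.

206000 m³

Salt balance: 288,000×0.5 + V×27.64 = (288,000+V)×11.82
144,000 + 27.64V = 3,404,160 + 11.82V
3,260,160 = 15.82V
V = 206,078.38 m³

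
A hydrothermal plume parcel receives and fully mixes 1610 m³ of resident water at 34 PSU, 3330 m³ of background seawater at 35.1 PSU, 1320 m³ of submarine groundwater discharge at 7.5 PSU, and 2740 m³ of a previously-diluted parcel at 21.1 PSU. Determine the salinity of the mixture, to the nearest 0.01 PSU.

26.59 PSU

By conservation of dissolved salt,
salt = 1,610×34 + 3,330×35.1 + 1,320×7.5 + 2,740×21.1 = 54,740 + 116,883 + 9,900 + 57,814 = 239,337
volume = 1,610 + 3,330 + 1,320 + 2,740 = 9,000 m³
S = 239,337 / 9,000 = 26.593 PSU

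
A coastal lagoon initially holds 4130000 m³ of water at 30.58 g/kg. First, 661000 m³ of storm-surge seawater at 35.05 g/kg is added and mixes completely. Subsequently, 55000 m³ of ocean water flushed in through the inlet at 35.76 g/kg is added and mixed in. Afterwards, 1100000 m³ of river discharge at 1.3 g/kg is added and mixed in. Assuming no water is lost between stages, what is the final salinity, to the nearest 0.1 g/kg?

Mass of salt is conserved:
Initial salt = 4,130,000×30.58 = 126,295,400
After stage 1: salt = 126,295,400 + 661,000×35.05 = 149,463,450; volume = 4,791,000 m³; S = 31.197 g/kg
After stage 2: salt = 149,463,450 + 55,000×35.76 = 151,430,250; volume = 4,846,000 m³; S = 31.249 g/kg
After stage 3: salt = 151,430,250 + 1,100,000×1.3 = 152,860,250; volume = 5,946,000 m³
S = 152,860,250 / 5,946,000 = 25.7081 g/kg

25.7 g/kg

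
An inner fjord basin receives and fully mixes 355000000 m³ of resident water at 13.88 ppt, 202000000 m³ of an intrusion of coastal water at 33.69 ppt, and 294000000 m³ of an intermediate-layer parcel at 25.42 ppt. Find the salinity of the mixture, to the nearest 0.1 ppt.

22.6 ppt

Weighted by volume,
salt = 355,000,000×13.88 + 202,000,000×33.69 + 294,000,000×25.42 = 4,927,400,000 + 6,805,380,000 + 7,473,480,000 = 19,206,260,000
volume = 355,000,000 + 202,000,000 + 294,000,000 = 851,000,000 m³
S = 19,206,260,000 / 851,000,000 = 22.569 ppt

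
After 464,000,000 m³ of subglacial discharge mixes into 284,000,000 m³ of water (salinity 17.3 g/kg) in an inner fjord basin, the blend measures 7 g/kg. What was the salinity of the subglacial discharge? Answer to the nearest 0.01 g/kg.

0.70 g/kg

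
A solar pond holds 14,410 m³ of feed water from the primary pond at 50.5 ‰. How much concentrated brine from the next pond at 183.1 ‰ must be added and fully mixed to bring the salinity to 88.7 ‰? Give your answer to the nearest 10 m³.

5830 m³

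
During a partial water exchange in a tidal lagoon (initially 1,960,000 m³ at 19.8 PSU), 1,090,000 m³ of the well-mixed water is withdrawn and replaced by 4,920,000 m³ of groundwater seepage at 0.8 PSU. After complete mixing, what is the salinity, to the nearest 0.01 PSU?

3.65 PSU

Remaining after removal: 870,000 m³ at 19.8 PSU (salt = 17,226,000)
After addition: salt = 17,226,000 + 4,920,000×0.8 = 21,162,000; volume = 5,790,000 m³
S = 21,162,000 / 5,790,000 = 3.6549 PSU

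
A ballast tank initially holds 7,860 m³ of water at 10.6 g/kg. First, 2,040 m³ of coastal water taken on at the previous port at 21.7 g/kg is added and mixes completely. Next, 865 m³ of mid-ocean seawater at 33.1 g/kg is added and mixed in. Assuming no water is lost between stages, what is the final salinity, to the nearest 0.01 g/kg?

Mass of salt is conserved:
Initial salt = 7,860×10.6 = 83,316
After stage 1: salt = 83,316 + 2,040×21.7 = 127,584; volume = 9,900 m³; S = 12.887 g/kg
After stage 2: salt = 127,584 + 865×33.1 = 156,215.5; volume = 10,765 m³
S = 156,215.5 / 10,765 = 14.5114 g/kg

14.51 g/kg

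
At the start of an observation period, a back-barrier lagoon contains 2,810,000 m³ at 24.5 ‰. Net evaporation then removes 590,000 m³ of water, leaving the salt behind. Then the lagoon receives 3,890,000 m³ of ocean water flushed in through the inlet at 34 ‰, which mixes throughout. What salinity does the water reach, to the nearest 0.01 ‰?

32.91 ‰

After evaporation: salt = 2,810,000×24.5 = 68,845,000; volume = 2,810,000 − 590,000 = 2,220,000 m³
After mixing: salt = 68,845,000 + 3,890,000×34 = 201,105,000; volume = 2,220,000 + 3,890,000 = 6,110,000 m³
S = 201,105,000 / 6,110,000 = 32.9141 ‰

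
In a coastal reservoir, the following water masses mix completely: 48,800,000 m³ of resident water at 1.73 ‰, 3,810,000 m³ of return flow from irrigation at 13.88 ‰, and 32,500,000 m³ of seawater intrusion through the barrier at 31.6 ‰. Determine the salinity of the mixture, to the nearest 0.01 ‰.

13.68 ‰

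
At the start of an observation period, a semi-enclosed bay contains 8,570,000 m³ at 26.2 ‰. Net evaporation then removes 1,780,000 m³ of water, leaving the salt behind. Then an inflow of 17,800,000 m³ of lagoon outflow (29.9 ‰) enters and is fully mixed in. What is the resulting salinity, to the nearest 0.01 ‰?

30.77 ‰

After evaporation: salt = 8,570,000×26.2 = 224,534,000; volume = 8,570,000 − 1,780,000 = 6,790,000 m³
After mixing: salt = 224,534,000 + 17,800,000×29.9 = 756,754,000; volume = 6,790,000 + 17,800,000 = 24,590,000 m³
S = 756,754,000 / 24,590,000 = 30.7749 ‰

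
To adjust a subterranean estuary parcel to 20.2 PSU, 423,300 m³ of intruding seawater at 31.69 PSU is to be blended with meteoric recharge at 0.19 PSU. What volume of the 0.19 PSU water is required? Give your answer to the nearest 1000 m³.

243000 m³

Salt balance: 423,300×31.69 + V×0.19 = (423,300+V)×20.2
13,414,377 + 0.19V = 8,550,660 + 20.2V
4,863,717 = 20.01V
V = 243,064.32 m³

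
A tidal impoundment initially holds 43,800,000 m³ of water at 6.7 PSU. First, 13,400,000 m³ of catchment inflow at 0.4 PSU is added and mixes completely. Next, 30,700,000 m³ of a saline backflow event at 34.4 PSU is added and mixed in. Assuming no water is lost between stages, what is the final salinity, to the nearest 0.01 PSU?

15.41 PSU

By conservation of dissolved salt,
Initial salt = 43,800,000×6.7 = 293,460,000
After stage 1: salt = 293,460,000 + 13,400,000×0.4 = 298,820,000; volume = 57,200,000 m³; S = 5.224 PSU
After stage 2: salt = 298,820,000 + 30,700,000×34.4 = 1,354,900,000; volume = 87,900,000 m³
S = 1,354,900,000 / 87,900,000 = 15.4141 PSU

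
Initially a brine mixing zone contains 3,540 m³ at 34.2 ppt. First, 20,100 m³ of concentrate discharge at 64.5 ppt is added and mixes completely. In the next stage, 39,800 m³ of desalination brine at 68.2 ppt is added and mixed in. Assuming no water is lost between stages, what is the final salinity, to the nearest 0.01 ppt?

Salt balance:
Initial salt = 3,540×34.2 = 121,068
After stage 1: salt = 121,068 + 20,100×64.5 = 1,417,518; volume = 23,640 m³; S = 59.963 ppt
After stage 2: salt = 1,417,518 + 39,800×68.2 = 4,131,878; volume = 63,440 m³
S = 4,131,878 / 63,440 = 65.1305 ppt

65.13 ppt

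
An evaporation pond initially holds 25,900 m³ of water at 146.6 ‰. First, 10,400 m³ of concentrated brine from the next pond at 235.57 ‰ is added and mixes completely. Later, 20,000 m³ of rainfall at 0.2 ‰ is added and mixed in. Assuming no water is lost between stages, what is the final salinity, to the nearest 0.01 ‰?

111.03 ‰

Total salt / total volume:
Initial salt = 25,900×146.6 = 3,796,940
After stage 1: salt = 3,796,940 + 10,400×235.57 = 6,246,868; volume = 36,300 m³; S = 172.09 ‰
After stage 2: salt = 6,246,868 + 20,000×0.2 = 6,250,868; volume = 56,300 m³
S = 6,250,868 / 56,300 = 111.0279 ‰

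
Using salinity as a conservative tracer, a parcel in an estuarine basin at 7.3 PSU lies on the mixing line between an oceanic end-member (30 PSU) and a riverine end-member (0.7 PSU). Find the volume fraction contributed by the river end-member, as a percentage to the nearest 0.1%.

Let f be the freshwater fraction. Salt balance per unit volume:
f×0.7 + (1−f)×30 = 7.3
f = (30 − 7.3) / (30 − 0.7) = 22.7/29.3 = 0.7747

77.5%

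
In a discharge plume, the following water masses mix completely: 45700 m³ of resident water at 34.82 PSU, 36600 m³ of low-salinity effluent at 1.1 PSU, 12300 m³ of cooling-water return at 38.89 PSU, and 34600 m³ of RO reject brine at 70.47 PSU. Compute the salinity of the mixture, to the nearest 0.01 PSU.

35.20 PSU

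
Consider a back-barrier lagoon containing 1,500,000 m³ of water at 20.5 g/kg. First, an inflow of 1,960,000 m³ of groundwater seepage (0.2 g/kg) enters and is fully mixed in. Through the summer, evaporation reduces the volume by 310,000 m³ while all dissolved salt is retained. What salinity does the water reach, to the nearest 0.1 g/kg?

9.9 g/kg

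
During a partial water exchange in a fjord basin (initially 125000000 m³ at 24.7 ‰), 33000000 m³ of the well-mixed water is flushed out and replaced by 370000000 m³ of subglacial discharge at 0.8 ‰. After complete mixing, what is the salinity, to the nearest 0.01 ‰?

5.56 ‰

Remaining after removal: 92,000,000 m³ at 24.7 ‰ (salt = 2,272,400,000)
After addition: salt = 2,272,400,000 + 370,000,000×0.8 = 2,568,400,000; volume = 462,000,000 m³
S = 2,568,400,000 / 462,000,000 = 5.5593 ‰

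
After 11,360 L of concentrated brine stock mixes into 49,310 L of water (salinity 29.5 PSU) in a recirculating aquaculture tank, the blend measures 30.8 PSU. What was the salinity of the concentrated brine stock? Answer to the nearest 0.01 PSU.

36.44 PSU

Salt balance: 49,310×29.5 + 11,360×S = 60,670×30.8
1,454,645 + 11,360·S = 1,868,636
S = (1,868,636 − 1,454,645) / 11,360 = 36.4429 PSU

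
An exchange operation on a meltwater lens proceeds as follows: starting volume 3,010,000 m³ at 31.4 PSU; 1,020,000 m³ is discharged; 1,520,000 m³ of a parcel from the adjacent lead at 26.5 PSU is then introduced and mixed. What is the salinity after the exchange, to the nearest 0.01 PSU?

29.28 PSU

Remaining after removal: 1,990,000 m³ at 31.4 PSU (salt = 62,486,000)
After addition: salt = 62,486,000 + 1,520,000×26.5 = 102,766,000; volume = 3,510,000 m³
S = 102,766,000 / 3,510,000 = 29.2781 PSU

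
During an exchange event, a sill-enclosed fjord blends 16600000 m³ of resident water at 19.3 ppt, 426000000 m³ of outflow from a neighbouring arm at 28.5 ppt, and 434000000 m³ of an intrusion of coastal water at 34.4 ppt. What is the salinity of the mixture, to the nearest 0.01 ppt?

By conservation of dissolved salt,
salt = 16,600,000×19.3 + 426,000,000×28.5 + 434,000,000×34.4 = 320,380,000 + 12,141,000,000 + 14,929,600,000 = 27,390,980,000
volume = 16,600,000 + 426,000,000 + 434,000,000 = 876,600,000 m³
S = 27,390,980,000 / 876,600,000 = 31.2468 ppt

31.25 ppt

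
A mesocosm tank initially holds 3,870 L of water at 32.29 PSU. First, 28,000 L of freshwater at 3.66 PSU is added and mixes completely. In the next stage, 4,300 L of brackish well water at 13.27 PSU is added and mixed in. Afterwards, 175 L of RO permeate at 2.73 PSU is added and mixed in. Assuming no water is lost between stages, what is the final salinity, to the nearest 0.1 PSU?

7.8 PSU

Total salt / total volume:
Initial salt = 3,870×32.29 = 124,962.3
After stage 1: salt = 124,962.3 + 28,000×3.66 = 227,442.3; volume = 31,870 L; S = 7.137 PSU
After stage 2: salt = 227,442.3 + 4,300×13.27 = 284,503.3; volume = 36,170 L; S = 7.866 PSU
After stage 3: salt = 284,503.3 + 175×2.73 = 284,981.05; volume = 36,345 L
S = 284,981.05 / 36,345 = 7.841 PSU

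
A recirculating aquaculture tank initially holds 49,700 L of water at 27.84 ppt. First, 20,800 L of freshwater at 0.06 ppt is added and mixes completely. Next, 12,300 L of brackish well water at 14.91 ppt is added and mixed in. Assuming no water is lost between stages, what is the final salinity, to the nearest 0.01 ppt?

Total salt / total volume:
Initial salt = 49,700×27.84 = 1,383,648
After stage 1: salt = 1,383,648 + 20,800×0.06 = 1,384,896; volume = 70,500 L; S = 19.644 ppt
After stage 2: salt = 1,384,896 + 12,300×14.91 = 1,568,289; volume = 82,800 L
S = 1,568,289 / 82,800 = 18.9407 ppt

18.94 ppt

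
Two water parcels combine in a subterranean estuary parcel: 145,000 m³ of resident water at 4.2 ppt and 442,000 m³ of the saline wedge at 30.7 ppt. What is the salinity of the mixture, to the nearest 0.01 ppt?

Total salt / total volume:
salt = 145,000×4.2 + 442,000×30.7 = 609,000 + 13,569,400 = 14,178,400
volume = 145,000 + 442,000 = 587,000 m³
S = 14,178,400 / 587,000 = 24.154 ppt

24.15 ppt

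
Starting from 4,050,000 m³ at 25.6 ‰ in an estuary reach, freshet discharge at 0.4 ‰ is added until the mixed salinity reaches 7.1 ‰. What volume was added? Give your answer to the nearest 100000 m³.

11200000 m³

Salt balance: 4,050,000×25.6 + V×0.4 = (4,050,000+V)×7.1
103,680,000 + 0.4V = 28,755,000 + 7.1V
74,925,000 = 6.7V
V = 11,182,835.82 m³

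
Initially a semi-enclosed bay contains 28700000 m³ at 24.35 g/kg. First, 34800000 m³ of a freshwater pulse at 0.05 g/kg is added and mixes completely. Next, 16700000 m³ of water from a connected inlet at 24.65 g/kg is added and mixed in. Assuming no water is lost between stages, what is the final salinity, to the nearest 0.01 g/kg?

Mass of salt is conserved:
Initial salt = 28,700,000×24.35 = 698,845,000
After stage 1: salt = 698,845,000 + 34,800,000×0.05 = 700,585,000; volume = 63,500,000 m³; S = 11.033 g/kg
After stage 2: salt = 700,585,000 + 16,700,000×24.65 = 1,112,240,000; volume = 80,200,000 m³
S = 1,112,240,000 / 80,200,000 = 13.8683 g/kg

13.87 g/kg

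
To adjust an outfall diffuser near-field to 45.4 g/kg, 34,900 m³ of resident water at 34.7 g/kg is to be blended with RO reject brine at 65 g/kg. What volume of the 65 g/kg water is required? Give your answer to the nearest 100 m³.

Salt balance: 34,900×34.7 + V×65 = (34,900+V)×45.4
1,211,030 + 65V = 1,584,460 + 45.4V
373,430 = 19.6V
V = 19,052.55 m³

19100 m³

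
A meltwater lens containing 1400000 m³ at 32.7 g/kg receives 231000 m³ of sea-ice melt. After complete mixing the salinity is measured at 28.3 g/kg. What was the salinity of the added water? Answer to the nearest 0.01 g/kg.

Salt balance: 1,400,000×32.7 + 231,000×S = 1,631,000×28.3
45,780,000 + 231,000·S = 46,157,300
S = (46,157,300 − 45,780,000) / 231,000 = 1.6333 g/kg

1.63 g/kg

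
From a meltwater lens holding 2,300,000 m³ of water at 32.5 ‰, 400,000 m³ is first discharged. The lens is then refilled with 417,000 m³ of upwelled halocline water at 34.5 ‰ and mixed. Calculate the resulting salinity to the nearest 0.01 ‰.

32.86 ‰

Remaining after removal: 1,900,000 m³ at 32.5 ‰ (salt = 61,750,000)
After addition: salt = 61,750,000 + 417,000×34.5 = 76,136,500; volume = 2,317,000 m³
S = 76,136,500 / 2,317,000 = 32.8599 ‰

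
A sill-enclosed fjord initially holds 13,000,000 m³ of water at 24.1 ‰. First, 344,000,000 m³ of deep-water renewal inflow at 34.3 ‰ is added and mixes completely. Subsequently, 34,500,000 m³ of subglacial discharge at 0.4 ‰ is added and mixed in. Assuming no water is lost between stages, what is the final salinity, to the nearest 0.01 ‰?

30.97 ‰

Conserving salt mass:
Initial salt = 13,000,000×24.1 = 313,300,000
After stage 1: salt = 313,300,000 + 344,000,000×34.3 = 12,112,500,000; volume = 357,000,000 m³; S = 33.929 ‰
After stage 2: salt = 12,112,500,000 + 34,500,000×0.4 = 12,126,300,000; volume = 391,500,000 m³
S = 12,126,300,000 / 391,500,000 = 30.9739 ‰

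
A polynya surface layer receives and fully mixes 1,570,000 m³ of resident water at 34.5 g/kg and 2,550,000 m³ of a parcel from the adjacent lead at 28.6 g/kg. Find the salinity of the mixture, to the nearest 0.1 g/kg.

30.8 g/kg

By conservation of dissolved salt,
salt = 1,570,000×34.5 + 2,550,000×28.6 = 54,165,000 + 72,930,000 = 127,095,000
volume = 1,570,000 + 2,550,000 = 4,120,000 m³
S = 127,095,000 / 4,120,000 = 30.848 g/kg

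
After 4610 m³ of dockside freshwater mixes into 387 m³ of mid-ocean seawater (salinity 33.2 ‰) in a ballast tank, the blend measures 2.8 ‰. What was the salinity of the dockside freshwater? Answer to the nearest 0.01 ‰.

Salt balance: 387×33.2 + 4,610×S = 4,997×2.8
12,848.4 + 4,610·S = 13,991.6
S = (13,991.6 − 12,848.4) / 4,610 = 0.248 ‰

0.25 ‰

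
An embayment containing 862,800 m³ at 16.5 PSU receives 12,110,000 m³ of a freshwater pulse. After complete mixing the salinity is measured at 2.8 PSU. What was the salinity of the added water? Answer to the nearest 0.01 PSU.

1.82 PSU

Salt balance: 862,800×16.5 + 12,110,000×S = 12,972,800×2.8
14,236,200 + 12,110,000·S = 36,323,840
S = (36,323,840 − 14,236,200) / 12,110,000 = 1.8239 PSU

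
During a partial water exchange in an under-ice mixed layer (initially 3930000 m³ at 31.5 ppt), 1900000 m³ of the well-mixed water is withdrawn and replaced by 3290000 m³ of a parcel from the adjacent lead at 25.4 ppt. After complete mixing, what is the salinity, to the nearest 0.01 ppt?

27.73 ppt

Remaining after removal: 2,030,000 m³ at 31.5 ppt (salt = 63,945,000)
After addition: salt = 63,945,000 + 3,290,000×25.4 = 147,511,000; volume = 5,320,000 m³
S = 147,511,000 / 5,320,000 = 27.7276 ppt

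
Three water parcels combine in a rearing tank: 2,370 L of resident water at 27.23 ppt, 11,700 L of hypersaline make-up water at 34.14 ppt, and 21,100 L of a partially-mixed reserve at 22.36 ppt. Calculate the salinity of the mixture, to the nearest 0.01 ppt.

Total salt / total volume:
salt = 2,370×27.23 + 11,700×34.14 + 21,100×22.36 = 64,535.1 + 399,438 + 471,796 = 935,769.1
volume = 2,370 + 11,700 + 21,100 = 35,170 L
S = 935,769.1 / 35,170 = 26.607 ppt

26.61 ppt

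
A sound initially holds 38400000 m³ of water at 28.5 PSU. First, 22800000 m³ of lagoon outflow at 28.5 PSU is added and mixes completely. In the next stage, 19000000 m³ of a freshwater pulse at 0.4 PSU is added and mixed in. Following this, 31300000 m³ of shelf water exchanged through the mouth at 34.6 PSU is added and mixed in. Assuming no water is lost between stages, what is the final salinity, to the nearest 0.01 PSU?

Mass of salt is conserved:
Initial salt = 38,400,000×28.5 = 1,094,400,000
After stage 1: salt = 1,094,400,000 + 22,800,000×28.5 = 1,744,200,000; volume = 61,200,000 m³; S = 28.5 PSU
After stage 2: salt = 1,744,200,000 + 19,000,000×0.4 = 1,751,800,000; volume = 80,200,000 m³; S = 21.843 PSU
After stage 3: salt = 1,751,800,000 + 31,300,000×34.6 = 2,834,780,000; volume = 111,500,000 m³
S = 2,834,780,000 / 111,500,000 = 25.424 PSU

25.42 PSU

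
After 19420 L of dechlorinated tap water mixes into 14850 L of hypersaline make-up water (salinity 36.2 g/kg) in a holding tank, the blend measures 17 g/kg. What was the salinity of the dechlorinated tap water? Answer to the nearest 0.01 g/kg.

2.32 g/kg

Salt balance: 14,850×36.2 + 19,420×S = 34,270×17
537,570 + 19,420·S = 582,590
S = (582,590 − 537,570) / 19,420 = 2.3182 g/kg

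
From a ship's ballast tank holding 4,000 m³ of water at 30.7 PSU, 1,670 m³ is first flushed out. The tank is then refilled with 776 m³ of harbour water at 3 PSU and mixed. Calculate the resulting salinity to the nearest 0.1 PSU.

Remaining after removal: 2,330 m³ at 30.7 PSU (salt = 71,531)
After addition: salt = 71,531 + 776×3 = 73,859; volume = 3,106 m³
S = 73,859 / 3,106 = 23.7795 PSU

23.8 PSU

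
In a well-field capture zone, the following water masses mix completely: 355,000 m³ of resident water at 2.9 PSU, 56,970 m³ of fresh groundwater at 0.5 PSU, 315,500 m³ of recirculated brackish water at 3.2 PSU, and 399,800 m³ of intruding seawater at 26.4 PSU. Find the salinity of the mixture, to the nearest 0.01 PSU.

Salt balance:
salt = 355,000×2.9 + 56,970×0.5 + 315,500×3.2 + 399,800×26.4 = 1,029,500 + 28,485 + 1,009,600 + 10,554,720 = 12,622,305
volume = 355,000 + 56,970 + 315,500 + 399,800 = 1,127,270 m³
S = 12,622,305 / 1,127,270 = 11.1972 PSU

11.20 PSU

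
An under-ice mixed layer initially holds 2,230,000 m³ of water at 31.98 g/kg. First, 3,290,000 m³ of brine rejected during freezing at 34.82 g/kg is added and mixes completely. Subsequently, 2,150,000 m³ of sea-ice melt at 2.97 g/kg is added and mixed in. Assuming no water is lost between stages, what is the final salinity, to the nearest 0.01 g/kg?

25.07 g/kg

Conserving salt mass:
Initial salt = 2,230,000×31.98 = 71,315,400
After stage 1: salt = 71,315,400 + 3,290,000×34.82 = 185,873,200; volume = 5,520,000 m³; S = 33.673 g/kg
After stage 2: salt = 185,873,200 + 2,150,000×2.97 = 192,258,700; volume = 7,670,000 m³
S = 192,258,700 / 7,670,000 = 25.0663 g/kg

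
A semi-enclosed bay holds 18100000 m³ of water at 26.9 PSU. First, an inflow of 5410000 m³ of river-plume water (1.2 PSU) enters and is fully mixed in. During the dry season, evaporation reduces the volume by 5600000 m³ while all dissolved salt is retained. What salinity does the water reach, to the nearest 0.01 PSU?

27.55 PSU

After mixing: salt = 18,100,000×26.9 + 5,410,000×1.2 = 493,382,000; volume = 23,510,000 m³
After evaporation: salt unchanged = 493,382,000; volume = 23,510,000 − 5,600,000 = 17,910,000 m³
S = 493,382,000 / 17,910,000 = 27.5479 PSU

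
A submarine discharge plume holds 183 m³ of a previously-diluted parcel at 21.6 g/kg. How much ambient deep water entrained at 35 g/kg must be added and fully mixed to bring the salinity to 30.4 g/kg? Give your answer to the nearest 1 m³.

350 m³

Salt balance: 183×21.6 + V×35 = (183+V)×30.4
3,952.8 + 35V = 5,563.2 + 30.4V
1,610.4 = 4.6V
V = 350.09 m³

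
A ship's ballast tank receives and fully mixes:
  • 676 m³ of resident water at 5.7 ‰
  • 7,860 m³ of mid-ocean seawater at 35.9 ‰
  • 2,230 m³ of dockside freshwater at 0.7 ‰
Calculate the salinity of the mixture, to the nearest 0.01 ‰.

By conservation of dissolved salt,
salt = 676×5.7 + 7,860×35.9 + 2,230×0.7 = 3,853.2 + 282,174 + 1,561 = 287,588.2
volume = 676 + 7,860 + 2,230 = 10,766 m³
S = 287,588.2 / 10,766 = 26.7126 ‰

26.71 ‰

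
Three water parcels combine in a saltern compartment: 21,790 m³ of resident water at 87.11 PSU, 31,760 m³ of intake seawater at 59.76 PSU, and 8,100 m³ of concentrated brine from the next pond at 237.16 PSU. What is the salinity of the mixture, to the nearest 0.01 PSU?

Mass of salt is conserved:
salt = 21,790×87.11 + 31,760×59.76 + 8,100×237.16 = 1,898,126.9 + 1,897,977.6 + 1,920,996 = 5,717,100.5
volume = 21,790 + 31,760 + 8,100 = 61,650 m³
S = 5,717,100.5 / 61,650 = 92.7348 PSU

92.73 PSU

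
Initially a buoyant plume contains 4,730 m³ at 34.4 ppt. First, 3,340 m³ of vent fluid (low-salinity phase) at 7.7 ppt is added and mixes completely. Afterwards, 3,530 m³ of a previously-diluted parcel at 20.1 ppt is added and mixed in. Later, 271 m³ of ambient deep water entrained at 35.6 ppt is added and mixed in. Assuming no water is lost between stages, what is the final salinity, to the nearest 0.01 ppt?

Mass of salt is conserved:
Initial salt = 4,730×34.4 = 162,712
After stage 1: salt = 162,712 + 3,340×7.7 = 188,430; volume = 8,070 m³; S = 23.349 ppt
After stage 2: salt = 188,430 + 3,530×20.1 = 259,383; volume = 11,600 m³; S = 22.361 ppt
After stage 3: salt = 259,383 + 271×35.6 = 269,030.6; volume = 11,871 m³
S = 269,030.6 / 11,871 = 22.6628 ppt

22.66 ppt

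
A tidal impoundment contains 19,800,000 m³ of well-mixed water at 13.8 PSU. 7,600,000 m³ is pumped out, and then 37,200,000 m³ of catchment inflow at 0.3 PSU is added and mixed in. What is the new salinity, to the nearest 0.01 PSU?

Remaining after removal: 12,200,000 m³ at 13.8 PSU (salt = 168,360,000)
After addition: salt = 168,360,000 + 37,200,000×0.3 = 179,520,000; volume = 49,400,000 m³
S = 179,520,000 / 49,400,000 = 3.634 PSU

3.63 PSU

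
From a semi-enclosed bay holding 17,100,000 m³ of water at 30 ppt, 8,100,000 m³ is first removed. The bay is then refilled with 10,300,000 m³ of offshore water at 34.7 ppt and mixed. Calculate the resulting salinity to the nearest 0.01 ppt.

32.51 ppt

Remaining after removal: 9,000,000 m³ at 30 ppt (salt = 270,000,000)
After addition: salt = 270,000,000 + 10,300,000×34.7 = 627,410,000; volume = 19,300,000 m³
S = 627,410,000 / 19,300,000 = 32.5083 ppt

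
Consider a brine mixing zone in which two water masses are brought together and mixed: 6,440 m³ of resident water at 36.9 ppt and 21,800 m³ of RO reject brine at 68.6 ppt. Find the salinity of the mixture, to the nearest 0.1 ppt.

61.4 ppt

Mass of salt is conserved:
salt = 6,440×36.9 + 21,800×68.6 = 237,636 + 1,495,480 = 1,733,116
volume = 6,440 + 21,800 = 28,240 m³
S = 1,733,116 / 28,240 = 61.371 ppt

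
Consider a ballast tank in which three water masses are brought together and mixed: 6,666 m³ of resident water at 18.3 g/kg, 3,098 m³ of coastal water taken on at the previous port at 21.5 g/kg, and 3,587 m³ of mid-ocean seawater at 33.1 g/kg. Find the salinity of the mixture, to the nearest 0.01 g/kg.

Mass of salt is conserved:
salt = 6,666×18.3 + 3,098×21.5 + 3,587×33.1 = 121,987.8 + 66,607 + 118,729.7 = 307,324.5
volume = 6,666 + 3,098 + 3,587 = 13,351 m³
S = 307,324.5 / 13,351 = 23.0188 g/kg

23.02 g/kg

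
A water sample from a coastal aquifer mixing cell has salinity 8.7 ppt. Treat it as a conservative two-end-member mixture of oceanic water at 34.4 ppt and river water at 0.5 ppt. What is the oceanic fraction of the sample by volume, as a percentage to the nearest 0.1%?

Let g be the oceanic fraction. Salt balance per unit volume:
g×34.4 + (1−g)×0.5 = 8.7
g = (8.7 − 0.5) / (34.4 − 0.5) = 8.2/33.9 = 0.2419

24.2%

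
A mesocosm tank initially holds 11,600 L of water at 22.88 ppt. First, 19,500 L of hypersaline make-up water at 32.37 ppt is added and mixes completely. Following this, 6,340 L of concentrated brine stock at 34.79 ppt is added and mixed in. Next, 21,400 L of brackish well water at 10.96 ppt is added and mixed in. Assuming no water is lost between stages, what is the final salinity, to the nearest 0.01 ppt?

Salt balance:
Initial salt = 11,600×22.88 = 265,408
After stage 1: salt = 265,408 + 19,500×32.37 = 896,623; volume = 31,100 L; S = 28.83 ppt
After stage 2: salt = 896,623 + 6,340×34.79 = 1,117,191.6; volume = 37,440 L; S = 29.84 ppt
After stage 3: salt = 1,117,191.6 + 21,400×10.96 = 1,351,735.6; volume = 58,840 L
S = 1,351,735.6 / 58,840 = 22.9731 ppt

22.97 ppt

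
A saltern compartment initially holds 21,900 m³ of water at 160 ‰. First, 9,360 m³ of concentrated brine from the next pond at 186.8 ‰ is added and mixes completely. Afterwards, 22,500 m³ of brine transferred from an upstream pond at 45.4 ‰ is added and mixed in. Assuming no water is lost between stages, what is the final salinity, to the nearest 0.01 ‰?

116.70 ‰

Salt balance:
Initial salt = 21,900×160 = 3,504,000
After stage 1: salt = 3,504,000 + 9,360×186.8 = 5,252,448; volume = 31,260 m³; S = 168.025 ‰
After stage 2: salt = 5,252,448 + 22,500×45.4 = 6,273,948; volume = 53,760 m³
S = 6,273,948 / 53,760 = 116.7029 ‰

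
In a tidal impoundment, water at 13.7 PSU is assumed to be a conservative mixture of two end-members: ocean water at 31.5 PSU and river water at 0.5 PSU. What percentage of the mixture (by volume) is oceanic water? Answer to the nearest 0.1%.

42.6%

Let g be the oceanic fraction. Salt balance per unit volume:
g×31.5 + (1−g)×0.5 = 13.7
g = (13.7 − 0.5) / (31.5 − 0.5) = 13.2/31 = 0.4258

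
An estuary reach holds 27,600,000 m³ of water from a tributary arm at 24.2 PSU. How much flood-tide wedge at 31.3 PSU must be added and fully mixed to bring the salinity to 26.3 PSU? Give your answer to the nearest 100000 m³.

Salt balance: 27,600,000×24.2 + V×31.3 = (27,600,000+V)×26.3
667,920,000 + 31.3V = 725,880,000 + 26.3V
57,960,000 = 5V
V = 11,592,000 m³

11600000 m³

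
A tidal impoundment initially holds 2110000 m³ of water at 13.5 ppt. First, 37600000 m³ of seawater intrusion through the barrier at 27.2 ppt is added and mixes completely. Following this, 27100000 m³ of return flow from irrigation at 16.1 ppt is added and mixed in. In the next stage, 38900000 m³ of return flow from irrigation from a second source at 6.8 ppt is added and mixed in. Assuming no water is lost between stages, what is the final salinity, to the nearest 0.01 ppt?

Total salt / total volume:
Initial salt = 2,110,000×13.5 = 28,485,000
After stage 1: salt = 28,485,000 + 37,600,000×27.2 = 1,051,205,000; volume = 39,710,000 m³; S = 26.472 ppt
After stage 2: salt = 1,051,205,000 + 27,100,000×16.1 = 1,487,515,000; volume = 66,810,000 m³; S = 22.265 ppt
After stage 3: salt = 1,487,515,000 + 38,900,000×6.8 = 1,752,035,000; volume = 105,710,000 m³
S = 1,752,035,000 / 105,710,000 = 16.574 ppt

16.57 ppt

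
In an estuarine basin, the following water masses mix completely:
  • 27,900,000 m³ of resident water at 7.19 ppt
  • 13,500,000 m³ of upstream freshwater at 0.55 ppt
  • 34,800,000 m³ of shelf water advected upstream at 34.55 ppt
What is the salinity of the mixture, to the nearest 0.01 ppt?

18.51 ppt

Mass of salt is conserved:
salt = 27,900,000×7.19 + 13,500,000×0.55 + 34,800,000×34.55 = 200,601,000 + 7,425,000 + 1,202,340,000 = 1,410,366,000
volume = 27,900,000 + 13,500,000 + 34,800,000 = 76,200,000 m³
S = 1,410,366,000 / 76,200,000 = 18.5087 ppt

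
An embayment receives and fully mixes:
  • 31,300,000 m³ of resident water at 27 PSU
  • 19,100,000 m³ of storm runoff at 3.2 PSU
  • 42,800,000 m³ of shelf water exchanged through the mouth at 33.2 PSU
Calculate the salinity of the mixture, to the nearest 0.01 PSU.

Total salt / total volume:
salt = 31,300,000×27 + 19,100,000×3.2 + 42,800,000×33.2 = 845,100,000 + 61,120,000 + 1,420,960,000 = 2,327,180,000
volume = 31,300,000 + 19,100,000 + 42,800,000 = 93,200,000 m³
S = 2,327,180,000 / 93,200,000 = 24.9697 PSU

24.97 PSU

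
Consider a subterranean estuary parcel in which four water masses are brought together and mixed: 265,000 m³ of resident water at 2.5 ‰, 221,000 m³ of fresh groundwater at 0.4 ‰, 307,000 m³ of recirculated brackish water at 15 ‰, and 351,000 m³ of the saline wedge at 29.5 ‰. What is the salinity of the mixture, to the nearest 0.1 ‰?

Salt balance:
salt = 265,000×2.5 + 221,000×0.4 + 307,000×15 + 351,000×29.5 = 662,500 + 88,400 + 4,605,000 + 10,354,500 = 15,710,400
volume = 265,000 + 221,000 + 307,000 + 351,000 = 1,144,000 m³
S = 15,710,400 / 1,144,000 = 13.733 ‰

13.7 ‰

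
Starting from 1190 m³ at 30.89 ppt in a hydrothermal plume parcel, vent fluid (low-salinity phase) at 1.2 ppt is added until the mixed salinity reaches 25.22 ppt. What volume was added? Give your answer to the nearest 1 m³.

Salt balance: 1,190×30.89 + V×1.2 = (1,190+V)×25.22
36,759.1 + 1.2V = 30,011.8 + 25.22V
6,747.3 = 24.02V
V = 280.9 m³

281 m³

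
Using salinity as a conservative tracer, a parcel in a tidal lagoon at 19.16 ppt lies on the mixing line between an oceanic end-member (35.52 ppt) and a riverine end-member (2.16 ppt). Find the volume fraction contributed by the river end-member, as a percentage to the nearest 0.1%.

49.0%

Let f be the freshwater fraction. Salt balance per unit volume:
f×2.16 + (1−f)×35.52 = 19.16
f = (35.52 − 19.16) / (35.52 − 2.16) = 16.36/33.36 = 0.4904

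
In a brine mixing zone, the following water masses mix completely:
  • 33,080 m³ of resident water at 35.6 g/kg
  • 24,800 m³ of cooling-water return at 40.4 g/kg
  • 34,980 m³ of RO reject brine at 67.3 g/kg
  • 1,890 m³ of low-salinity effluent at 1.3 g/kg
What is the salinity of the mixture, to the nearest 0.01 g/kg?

Mass of salt is conserved:
salt = 33,080×35.6 + 24,800×40.4 + 34,980×67.3 + 1,890×1.3 = 1,177,648 + 1,001,920 + 2,354,154 + 2,457 = 4,536,179
volume = 33,080 + 24,800 + 34,980 + 1,890 = 94,750 m³
S = 4,536,179 / 94,750 = 47.8752 g/kg

47.88 g/kg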